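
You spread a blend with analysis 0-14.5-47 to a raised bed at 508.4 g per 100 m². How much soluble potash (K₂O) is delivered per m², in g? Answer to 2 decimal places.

2.39 g K₂O per sq m

K₂O per 100 m² = 508.4 × 47% = 238.948 g.
Convert to per m²: 238.948 × 0.01 = 2.38948 g.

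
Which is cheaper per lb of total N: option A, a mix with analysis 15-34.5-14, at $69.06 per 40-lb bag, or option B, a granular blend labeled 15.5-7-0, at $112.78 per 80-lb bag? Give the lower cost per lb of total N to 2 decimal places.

option A: N per bag = 40 × 15% = 6 lb; cost = 69.06 / 6 = $11.5100/lb N.
option B: N per bag = 80 × 15.5% = 12.4 lb; cost = 112.78 / 12.4 = $9.0952/lb N.
option B is cheaper.

$9.10 per lb N (option B)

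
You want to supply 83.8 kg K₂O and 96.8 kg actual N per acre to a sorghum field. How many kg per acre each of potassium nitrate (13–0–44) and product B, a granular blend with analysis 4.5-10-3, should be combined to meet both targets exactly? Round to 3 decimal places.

Per-acre balance (a = potassium nitrate, b = product B):
K₂O: 0.44·a + 0.03·b = 83.8
N: 0.13·a + 0.045·b = 96.8
Solving simultaneously: a = 54.5283, b = 1993.5849.

54.528 kg potassium nitrate, 1993.585 kg product B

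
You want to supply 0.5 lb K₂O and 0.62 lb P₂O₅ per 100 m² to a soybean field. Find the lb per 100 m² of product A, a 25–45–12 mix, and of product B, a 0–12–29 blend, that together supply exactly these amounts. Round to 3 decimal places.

Let a = lb of product A, b = lb of product B (per 100 m²).
K₂O: 0.12·a + 0.29·b = 0.5
P₂O₅: 0.45·a + 0.12·b = 0.62
Eliminate b: (row1) − 0.29/0.12·(row2) → -0.9675·a = -0.998333, so a = 1.03187.
Then b = (0.62 − 0.45·1.03187) / 0.12 = 1.29716.

1.032 lb product A, 1.297 lb product B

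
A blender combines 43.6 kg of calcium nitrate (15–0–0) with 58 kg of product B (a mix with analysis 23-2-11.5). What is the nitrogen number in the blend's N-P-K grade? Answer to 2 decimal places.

19.57% N

Total mass = 43.6 + 58 = 101.6 kg.
N mass = 15%×43.6 + 23%×58 = 19.88 kg.
% N = 19.88 / 101.6 = 19.5669%.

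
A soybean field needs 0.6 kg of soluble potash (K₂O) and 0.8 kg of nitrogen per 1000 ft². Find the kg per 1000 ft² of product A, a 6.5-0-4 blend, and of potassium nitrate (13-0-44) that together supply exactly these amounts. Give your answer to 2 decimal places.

11.71 kg product A, 0.30 kg potassium nitrate

Per-1000 ft² balance (a = product A, b = potassium nitrate):
K₂O: 0.04·a + 0.44·b = 0.6
N: 0.065·a + 0.13·b = 0.8
Eliminate b: (row1) − 0.44/0.13·(row2) → -0.18·a = -2.10769, so a = 11.7094.
Then b = (0.8 − 0.065·11.7094) / 0.13 = 0.299145.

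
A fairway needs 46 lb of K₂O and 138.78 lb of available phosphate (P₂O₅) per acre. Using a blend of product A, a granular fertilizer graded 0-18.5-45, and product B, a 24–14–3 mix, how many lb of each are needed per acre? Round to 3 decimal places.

39.628 lb product A, 938.921 lb product B

Let a = lb of product A, b = lb of product B (per acre).
K₂O: 0.45·a + 0.03·b = 46
P₂O₅: 0.185·a + 0.14·b = 138.78
From row1: a = (46 − 0.03·b) / 0.45.
Into row2: 0.185·(46 − 0.03·b)/0.45 + 0.14·b = 138.78 → b = 938.9208, a = 39.6275.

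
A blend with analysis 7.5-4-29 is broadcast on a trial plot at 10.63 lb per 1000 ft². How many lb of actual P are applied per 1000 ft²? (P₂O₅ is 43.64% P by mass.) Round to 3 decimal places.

0.186 lb P per thousand sq ft

P₂O₅ per 1000 ft² = 10.63 × 4% = 0.4252 lb.
Elemental P = 0.4252 × 0.4364 = 0.185557 lb per 1000 ft².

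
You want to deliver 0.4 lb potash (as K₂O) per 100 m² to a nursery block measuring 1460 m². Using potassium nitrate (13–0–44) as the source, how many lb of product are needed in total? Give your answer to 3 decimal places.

13.273 lb

Product per 100 m² = 0.4 / 44% = 0.909091 lb.
Total product = 0.909091 × 1460 / 100 = 13.2727 lb.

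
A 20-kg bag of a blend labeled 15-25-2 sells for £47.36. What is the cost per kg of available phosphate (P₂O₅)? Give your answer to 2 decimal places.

P₂O₅ in bag = 20 × 25% = 5 kg.
Cost per kg P₂O₅ = £47.36 / 5 = £9.4720.

£9.47 per kg P₂O₅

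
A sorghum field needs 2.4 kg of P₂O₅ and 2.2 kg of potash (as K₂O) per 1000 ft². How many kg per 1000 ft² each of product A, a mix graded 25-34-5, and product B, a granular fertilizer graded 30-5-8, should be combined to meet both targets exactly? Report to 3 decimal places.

Let a = kg of product A, b = kg of product B (per 1000 ft²).
P₂O₅: 0.34·a + 0.05·b = 2.4
K₂O: 0.05·a + 0.08·b = 2.2
Eliminate b: (row1) − 0.05/0.08·(row2) → 0.30875·a = 1.025, so a = 3.31984.
Then b = (2.2 − 0.05·3.31984) / 0.08 = 25.4251.

3.320 kg product A, 25.425 kg product B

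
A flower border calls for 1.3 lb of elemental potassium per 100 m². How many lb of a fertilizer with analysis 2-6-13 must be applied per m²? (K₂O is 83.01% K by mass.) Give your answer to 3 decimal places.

As K₂O: 1.3 / 0.8301 = 1.56608 lb per 100 m².
Product per 100 m² = 1.56608 / 13% = 12.0467 lb.
Convert to per m²: 12.0467 × 0.01 = 0.120467 lb.

0.120 lb of product per sq m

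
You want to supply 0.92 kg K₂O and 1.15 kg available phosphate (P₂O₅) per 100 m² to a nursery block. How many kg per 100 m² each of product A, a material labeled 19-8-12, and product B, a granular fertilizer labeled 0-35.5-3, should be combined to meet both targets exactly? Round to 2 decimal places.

7.27 kg product A, 1.60 kg product B

With a, b = kg per 100 m² of product A and product B:
K₂O: 0.12·a + 0.03·b = 0.92
P₂O₅: 0.08·a + 0.355·b = 1.15
Solving simultaneously: a = 7.26617, b = 1.60199.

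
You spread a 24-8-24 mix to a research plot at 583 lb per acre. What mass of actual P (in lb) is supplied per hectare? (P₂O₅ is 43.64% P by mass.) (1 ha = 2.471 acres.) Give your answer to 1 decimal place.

P₂O₅ per acre = 583 × 8% = 46.64 lb.
Elemental P = 46.64 × 0.4364 = 20.3537 lb per acre.
Convert to per hectare: 20.3537 × 2.471 = 50.294 lb.

50.3 lb P per hectare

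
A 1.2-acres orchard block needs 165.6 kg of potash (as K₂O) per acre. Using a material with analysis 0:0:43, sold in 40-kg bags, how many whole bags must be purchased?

Product per acre = 165.6 / 43% = 385.116 kg.
Total product = 385.116 × 1.2 = 462.14 kg.
Bags = ⌈462.14 / 40⌉ = 12.

12 bags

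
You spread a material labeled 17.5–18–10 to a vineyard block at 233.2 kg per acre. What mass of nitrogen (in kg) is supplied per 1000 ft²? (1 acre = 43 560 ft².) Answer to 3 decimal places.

nitrogen per acre = 233.2 × 17.5% = 40.81 kg.
Convert to per 1000 ft²: 40.81 × 0.0229568 = 0.936869 kg.

0.937 kg N per thousand sq ft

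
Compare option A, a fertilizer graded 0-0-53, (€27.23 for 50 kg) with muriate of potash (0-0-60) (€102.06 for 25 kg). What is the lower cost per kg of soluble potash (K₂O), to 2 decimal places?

€1.03 per kg K₂O (option A)

option A: K₂O per bag = 50 × 53% = 26.5 kg; cost = 27.23 / 26.5 = €1.0275/kg K₂O.
muriate of potash: K₂O per bag = 25 × 60% = 15 kg; cost = 102.06 / 15 = €6.8040/kg K₂O.
option A is cheaper.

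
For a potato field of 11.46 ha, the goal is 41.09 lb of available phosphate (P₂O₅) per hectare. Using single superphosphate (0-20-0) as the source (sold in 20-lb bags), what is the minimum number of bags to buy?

Product per hectare = 41.09 / 20% = 205.45 lb.
Total product = 205.45 × 11.46 = 2354.46 lb.
Bags = ⌈2354.46 / 20⌉ = 118.

118 bags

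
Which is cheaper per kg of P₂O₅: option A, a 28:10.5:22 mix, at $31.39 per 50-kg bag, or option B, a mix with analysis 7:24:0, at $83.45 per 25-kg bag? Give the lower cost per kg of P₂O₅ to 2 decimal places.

$5.98 per kg P₂O₅ (option A)

option A: P₂O₅ per bag = 50 × 10.5% = 5.25 kg; cost = 31.39 / 5.25 = $5.9790/kg P₂O₅.
option B: P₂O₅ per bag = 25 × 24% = 6 kg; cost = 83.45 / 6 = $13.9083/kg P₂O₅.
option A is cheaper.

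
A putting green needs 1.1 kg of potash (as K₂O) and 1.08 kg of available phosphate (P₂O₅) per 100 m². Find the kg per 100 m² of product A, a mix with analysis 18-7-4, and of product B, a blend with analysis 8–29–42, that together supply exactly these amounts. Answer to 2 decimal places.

7.56 kg product A, 1.90 kg product B

With a, b = kg per 100 m² of product A and product B:
K₂O: 0.04·a + 0.42·b = 1.1
P₂O₅: 0.07·a + 0.29·b = 1.08
Solving simultaneously: a = 7.5618, b = 1.89888.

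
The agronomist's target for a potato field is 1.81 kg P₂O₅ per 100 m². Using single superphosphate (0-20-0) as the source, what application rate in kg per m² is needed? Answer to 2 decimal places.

Product per 100 m² = 1.81 / 20% = 9.05 kg.
Convert to per m²: 9.05 × 0.01 = 0.0905 kg.

0.09 kg of product per sq m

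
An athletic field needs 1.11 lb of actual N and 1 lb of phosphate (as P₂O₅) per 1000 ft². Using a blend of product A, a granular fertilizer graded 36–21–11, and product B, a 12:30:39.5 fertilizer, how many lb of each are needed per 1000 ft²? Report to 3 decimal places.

2.572 lb product A, 1.533 lb product B

With a, b = lb per 1000 ft² of product A and product B:
N: 0.36·a + 0.12·b = 1.11
P₂O₅: 0.21·a + 0.3·b = 1
Solving simultaneously: a = 2.57246, b = 1.53261.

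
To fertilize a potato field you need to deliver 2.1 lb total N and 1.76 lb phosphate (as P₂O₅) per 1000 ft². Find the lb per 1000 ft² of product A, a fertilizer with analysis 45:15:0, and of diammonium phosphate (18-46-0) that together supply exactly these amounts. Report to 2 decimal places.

Let a = lb of product A, b = lb of diammonium phosphate (per 1000 ft²).
N: 0.45·a + 0.18·b = 2.1
P₂O₅: 0.15·a + 0.46·b = 1.76
Eliminate a: (row1) − 0.45/0.15·(row2) → -1.2·b = -3.18, so b = 2.65.
Back-substitute: a = (2.1 − 0.18·2.65) / 0.45 = 3.60667.

3.61 lb product A, 2.65 lb diammonium phosphate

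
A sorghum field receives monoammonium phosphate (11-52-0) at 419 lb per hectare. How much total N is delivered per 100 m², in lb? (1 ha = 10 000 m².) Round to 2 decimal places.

0.46 lb N per hundred sq m

nitrogen per hectare = 419 × 11% = 46.09 lb.
Convert to per 100 m²: 46.09 × 0.01 = 0.4609 lb.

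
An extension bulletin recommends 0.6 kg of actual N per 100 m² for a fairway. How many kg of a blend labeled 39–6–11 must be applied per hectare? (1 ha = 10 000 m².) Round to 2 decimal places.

153.85 kg of product per hectare

Product per 100 m² = 0.6 / 39% = 1.53846 kg.
Convert to per hectare: 1.53846 × 100 = 153.846 kg.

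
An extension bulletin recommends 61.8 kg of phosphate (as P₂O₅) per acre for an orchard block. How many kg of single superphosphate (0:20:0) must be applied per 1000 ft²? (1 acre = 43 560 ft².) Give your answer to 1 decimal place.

Product per acre = 61.8 / 20% = 309 kg.
Convert to per 1000 ft²: 309 × 0.0229568 = 7.09366 kg.

7.1 kg of product per thousand sq ft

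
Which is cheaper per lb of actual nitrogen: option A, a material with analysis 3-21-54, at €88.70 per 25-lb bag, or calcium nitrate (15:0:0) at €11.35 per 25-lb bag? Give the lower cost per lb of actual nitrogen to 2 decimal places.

option A: N per bag = 25 × 3% = 0.75 lb; cost = 88.70 / 0.75 = €118.2667/lb N.
calcium nitrate: N per bag = 25 × 15% = 3.75 lb; cost = 11.35 / 3.75 = €3.0267/lb N.
calcium nitrate is cheaper.

€3.03 per lb N (calcium nitrate)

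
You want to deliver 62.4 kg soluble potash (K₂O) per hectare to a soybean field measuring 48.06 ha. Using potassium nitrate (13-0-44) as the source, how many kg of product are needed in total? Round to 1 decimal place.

Product per hectare = 62.4 / 44% = 141.818 kg.
Total product = 141.818 × 48.06 = 6815.78 kg.

6815.8 kg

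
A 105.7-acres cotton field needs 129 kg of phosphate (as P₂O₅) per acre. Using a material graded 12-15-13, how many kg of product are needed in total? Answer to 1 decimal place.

Product per acre = 129 / 15% = 860 kg.
Total product = 860 × 105.7 = 90902 kg.

90902.0 kg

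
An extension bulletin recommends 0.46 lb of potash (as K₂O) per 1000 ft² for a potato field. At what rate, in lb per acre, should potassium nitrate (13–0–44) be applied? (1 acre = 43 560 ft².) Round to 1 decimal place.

45.5 lb of product per acre

Product per 1000 ft² = 0.46 / 44% = 1.04545 lb.
Convert to per acre: 1.04545 × 43.56 = 45.54 lb.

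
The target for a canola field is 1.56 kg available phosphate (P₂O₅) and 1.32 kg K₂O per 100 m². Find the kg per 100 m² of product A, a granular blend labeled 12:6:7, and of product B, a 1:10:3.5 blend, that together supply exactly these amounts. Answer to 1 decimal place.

15.8 kg product A, 6.1 kg product B

Per-100 m² balance (a = product A, b = product B):
P₂O₅: 0.06·a + 0.1·b = 1.56
K₂O: 0.07·a + 0.035·b = 1.32
Eliminate a: (row1) − 0.06/0.07·(row2) → 0.07·b = 0.428571, so b = 6.12245.
Back-substitute: a = (1.56 − 0.1·6.12245) / 0.06 = 15.7959.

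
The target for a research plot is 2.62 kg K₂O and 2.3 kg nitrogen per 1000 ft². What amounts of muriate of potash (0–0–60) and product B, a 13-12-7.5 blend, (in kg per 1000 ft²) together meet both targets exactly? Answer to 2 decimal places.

2.16 kg muriate of potash, 17.69 kg product B

Let a = kg of muriate of potash, b = kg of product B (per 1000 ft²).
K₂O: 0.6·a + 0.075·b = 2.62
N: 0·a + 0.13·b = 2.3
Solving simultaneously: a = 2.15513, b = 17.6923.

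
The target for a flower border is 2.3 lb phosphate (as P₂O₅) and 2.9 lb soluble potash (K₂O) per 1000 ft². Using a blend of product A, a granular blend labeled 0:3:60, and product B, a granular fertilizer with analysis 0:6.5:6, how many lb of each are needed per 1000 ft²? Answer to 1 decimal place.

Per-1000 ft² balance (a = product A, b = product B):
P₂O₅: 0.03·a + 0.065·b = 2.3
K₂O: 0.6·a + 0.06·b = 2.9
Eliminate a: (row1) − 0.03/0.6·(row2) → 0.062·b = 2.155, so b = 34.7581.
Back-substitute: a = (2.3 − 0.065·34.7581) / 0.03 = 1.35753.

1.4 lb product A, 34.8 lb product B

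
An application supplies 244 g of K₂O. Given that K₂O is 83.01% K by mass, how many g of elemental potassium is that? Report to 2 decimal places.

202.54 g K

K = 244 × 0.8301 = 202.544 g.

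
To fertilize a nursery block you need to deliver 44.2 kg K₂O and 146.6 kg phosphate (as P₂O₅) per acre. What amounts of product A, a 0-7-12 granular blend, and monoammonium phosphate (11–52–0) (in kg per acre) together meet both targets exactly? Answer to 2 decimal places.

Let a = kg of product A, b = kg of monoammonium phosphate (per acre).
K₂O: 0.12·a + 0·b = 44.2
P₂O₅: 0.07·a + 0.52·b = 146.6
Eliminate a: (row1) − 0.12/0.07·(row2) → -0.891429·b = -207.114, so b = 232.3397.
Back-substitute: a = (44.2 − 0·232.3397) / 0.12 = 368.333.

368.33 kg product A, 232.34 kg monoammonium phosphate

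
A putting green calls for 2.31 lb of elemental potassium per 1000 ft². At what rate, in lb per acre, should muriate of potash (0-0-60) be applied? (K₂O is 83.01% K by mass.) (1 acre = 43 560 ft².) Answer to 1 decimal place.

202.0 lb of product per acre

As K₂O: 2.31 / 0.8301 = 2.7828 lb per 1000 ft².
Product per 1000 ft² = 2.7828 / 60% = 4.638 lb.
Convert to per acre: 4.638 × 43.56 = 202.031 lb.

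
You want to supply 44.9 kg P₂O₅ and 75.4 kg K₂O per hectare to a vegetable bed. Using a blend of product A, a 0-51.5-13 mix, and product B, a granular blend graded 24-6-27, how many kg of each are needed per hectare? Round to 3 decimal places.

57.897 kg product A, 251.383 kg product B

Per-hectare balance (a = product A, b = product B):
P₂O₅: 0.515·a + 0.06·b = 44.9
K₂O: 0.13·a + 0.27·b = 75.4
Solving simultaneously: a = 57.8971, b = 251.3829.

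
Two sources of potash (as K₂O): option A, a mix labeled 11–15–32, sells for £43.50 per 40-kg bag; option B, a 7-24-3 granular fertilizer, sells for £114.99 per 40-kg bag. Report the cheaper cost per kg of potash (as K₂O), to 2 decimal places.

£3.40 per kg K₂O (option A)

option A: K₂O per bag = 40 × 32% = 12.8 kg; cost = 43.50 / 12.8 = £3.3984/kg K₂O.
option B: K₂O per bag = 40 × 3% = 1.2 kg; cost = 114.99 / 1.2 = £95.8250/kg K₂O.
option A is cheaper.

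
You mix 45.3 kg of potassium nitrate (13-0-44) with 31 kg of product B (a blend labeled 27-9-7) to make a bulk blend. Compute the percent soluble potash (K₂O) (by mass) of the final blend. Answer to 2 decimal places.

Total mass = 45.3 + 31 = 76.3 kg.
K₂O mass = 44%×45.3 + 7%×31 = 22.102 kg.
% K₂O = 22.102 / 76.3 = 28.9672%.

28.97% K₂O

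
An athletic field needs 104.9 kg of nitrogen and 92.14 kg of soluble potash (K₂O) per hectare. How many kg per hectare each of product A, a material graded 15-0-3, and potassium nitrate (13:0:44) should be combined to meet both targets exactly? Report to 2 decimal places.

With a, b = kg per hectare of product A and potassium nitrate:
N: 0.15·a + 0.13·b = 104.9
K₂O: 0.03·a + 0.44·b = 92.14
Solving simultaneously: a = 550.367, b = 171.884.

550.37 kg product A, 171.88 kg potassium nitrate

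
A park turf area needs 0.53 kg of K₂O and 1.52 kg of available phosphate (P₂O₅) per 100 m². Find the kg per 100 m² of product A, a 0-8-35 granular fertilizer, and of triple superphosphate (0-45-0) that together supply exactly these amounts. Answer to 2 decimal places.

Let a = kg of product A, b = kg of triple superphosphate (per 100 m²).
K₂O: 0.35·a + 0·b = 0.53
P₂O₅: 0.08·a + 0.45·b = 1.52
Solving simultaneously: a = 1.51429, b = 3.10857.

1.51 kg product A, 3.11 kg triple superphosphate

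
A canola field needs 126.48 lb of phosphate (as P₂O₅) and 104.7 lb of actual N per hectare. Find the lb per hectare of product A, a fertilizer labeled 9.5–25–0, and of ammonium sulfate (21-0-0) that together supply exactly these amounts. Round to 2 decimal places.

Let a = lb of product A, b = lb of ammonium sulfate (per hectare).
P₂O₅: 0.25·a + 0·b = 126.48
N: 0.095·a + 0.21·b = 104.7
Solving simultaneously: a = 505.92, b = 269.703.

505.92 lb product A, 269.70 lb ammonium sulfate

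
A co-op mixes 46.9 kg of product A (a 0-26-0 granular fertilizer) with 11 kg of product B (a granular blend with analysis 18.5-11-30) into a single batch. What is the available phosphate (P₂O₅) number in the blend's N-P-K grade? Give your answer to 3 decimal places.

23.150% P₂O₅

Total mass = 46.9 + 11 = 57.9 kg.
P₂O₅ mass = 26%×46.9 + 11%×11 = 13.404 kg.
% P₂O₅ = 13.404 / 57.9 = 23.1503%.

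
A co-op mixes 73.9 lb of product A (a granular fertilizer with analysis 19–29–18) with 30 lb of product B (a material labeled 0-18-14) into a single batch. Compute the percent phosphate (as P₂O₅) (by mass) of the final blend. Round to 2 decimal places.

25.82% P₂O₅

Total mass = 73.9 + 30 = 103.9 lb.
P₂O₅ mass = 29%×73.9 + 18%×30 = 26.831 lb.
% P₂O₅ = 26.831 / 103.9 = 25.8239%.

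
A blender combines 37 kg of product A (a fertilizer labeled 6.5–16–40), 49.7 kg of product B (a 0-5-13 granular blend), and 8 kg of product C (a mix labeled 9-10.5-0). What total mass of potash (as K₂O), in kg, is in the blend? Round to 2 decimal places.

K₂O mass = 40%×37 + 13%×49.7 + 0%×8 = 21.261 kg.

21.26 kg K₂O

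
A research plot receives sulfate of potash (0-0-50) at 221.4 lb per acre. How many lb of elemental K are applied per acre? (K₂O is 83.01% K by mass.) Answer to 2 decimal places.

91.89 lb K per acre

K₂O per acre = 221.4 × 50% = 110.7 lb.
Elemental K = 110.7 × 0.8301 = 91.8921 lb per acre.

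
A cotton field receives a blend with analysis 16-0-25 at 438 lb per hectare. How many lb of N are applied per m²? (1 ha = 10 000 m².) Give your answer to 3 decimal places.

nitrogen per hectare = 438 × 16% = 70.08 lb.
Convert to per m²: 70.08 × 0.0001 = 0.007008 lb.

0.007 lb N per sq m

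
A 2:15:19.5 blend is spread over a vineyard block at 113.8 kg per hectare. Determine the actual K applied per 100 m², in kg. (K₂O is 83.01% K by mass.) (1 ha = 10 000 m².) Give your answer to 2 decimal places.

0.18 kg K per hundred sq m

K₂O per hectare = 113.8 × 19.5% = 22.191 kg.
Elemental K = 22.191 × 0.8301 = 18.4207 kg per hectare.
Convert to per 100 m²: 18.4207 × 0.01 = 0.184207 kg.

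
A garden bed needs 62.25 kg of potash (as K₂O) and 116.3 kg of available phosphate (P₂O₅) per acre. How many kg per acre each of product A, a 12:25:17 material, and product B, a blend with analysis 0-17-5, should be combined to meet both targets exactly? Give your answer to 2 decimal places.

290.70 kg product A, 256.62 kg product B

With a, b = kg per acre of product A and product B:
K₂O: 0.17·a + 0.05·b = 62.25
P₂O₅: 0.25·a + 0.17·b = 116.3
Eliminate a: (row1) − 0.17/0.25·(row2) → -0.0656·b = -16.834, so b = 256.616.
Back-substitute: a = (62.25 − 0.05·256.616) / 0.17 = 290.701.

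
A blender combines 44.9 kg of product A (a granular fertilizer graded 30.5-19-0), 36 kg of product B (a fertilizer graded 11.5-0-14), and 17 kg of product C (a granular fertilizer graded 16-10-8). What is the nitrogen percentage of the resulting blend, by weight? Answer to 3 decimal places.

Total mass = 44.9 + 36 + 17 = 97.9 kg.
N mass = 30.5%×44.9 + 11.5%×36 + 16%×17 = 20.5545 kg.
% N = 20.5545 / 97.9 = 20.9954%.

20.995% N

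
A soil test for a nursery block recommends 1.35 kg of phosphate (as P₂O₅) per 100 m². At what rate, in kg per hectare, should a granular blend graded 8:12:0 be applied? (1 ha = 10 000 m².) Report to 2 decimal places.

Product per 100 m² = 1.35 / 12% = 11.25 kg.
Convert to per hectare: 11.25 × 100 = 1125 kg.

1125.00 kg of product per hectare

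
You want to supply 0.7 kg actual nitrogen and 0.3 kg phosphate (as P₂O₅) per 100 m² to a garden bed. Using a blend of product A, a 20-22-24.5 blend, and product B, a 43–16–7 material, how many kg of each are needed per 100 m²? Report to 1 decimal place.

With a, b = kg per 100 m² of product A and product B:
N: 0.2·a + 0.43·b = 0.7
P₂O₅: 0.22·a + 0.16·b = 0.3
From row1: a = (0.7 − 0.43·b) / 0.2.
Into row2: 0.22·(0.7 − 0.43·b)/0.2 + 0.16·b = 0.3 → b = 1.5016, a = 0.271565.

0.3 kg product A, 1.5 kg product B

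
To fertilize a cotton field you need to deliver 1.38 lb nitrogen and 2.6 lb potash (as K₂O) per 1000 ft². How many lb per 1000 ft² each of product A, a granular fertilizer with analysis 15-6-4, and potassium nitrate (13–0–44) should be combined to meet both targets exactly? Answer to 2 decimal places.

4.43 lb product A, 5.51 lb potassium nitrate

Let a = lb of product A, b = lb of potassium nitrate (per 1000 ft²).
N: 0.15·a + 0.13·b = 1.38
K₂O: 0.04·a + 0.44·b = 2.6
From row1: a = (1.38 − 0.13·b) / 0.15.
Into row2: 0.04·(1.38 − 0.13·b)/0.15 + 0.44·b = 2.6 → b = 5.50658, a = 4.42763.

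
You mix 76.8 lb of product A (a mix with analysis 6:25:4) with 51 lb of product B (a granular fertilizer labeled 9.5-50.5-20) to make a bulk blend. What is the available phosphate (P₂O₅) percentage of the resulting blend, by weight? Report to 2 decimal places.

35.18% P₂O₅

Total mass = 76.8 + 51 = 127.8 lb.
P₂O₅ mass = 25%×76.8 + 50.5%×51 = 44.955 lb.
% P₂O₅ = 44.955 / 127.8 = 35.1761%.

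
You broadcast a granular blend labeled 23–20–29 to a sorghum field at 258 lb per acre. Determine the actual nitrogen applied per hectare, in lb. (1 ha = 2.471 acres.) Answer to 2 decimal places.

nitrogen per acre = 258 × 23% = 59.34 lb.
Convert to per hectare: 59.34 × 2.471 = 146.629 lb.

146.63 lb N per hectare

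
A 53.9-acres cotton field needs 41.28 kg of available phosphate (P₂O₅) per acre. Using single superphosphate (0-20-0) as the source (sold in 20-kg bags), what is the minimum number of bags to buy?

Product per acre = 41.28 / 20% = 206.4 kg.
Total product = 206.4 × 53.9 = 11125 kg.
Bags = ⌈11125 / 20⌉ = 557.

557 bags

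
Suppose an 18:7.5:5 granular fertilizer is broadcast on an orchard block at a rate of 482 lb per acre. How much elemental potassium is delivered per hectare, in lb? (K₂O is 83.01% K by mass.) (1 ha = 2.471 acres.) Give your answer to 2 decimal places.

49.43 lb K per hectare

K₂O per acre = 482 × 5% = 24.1 lb.
Elemental K = 24.1 × 0.8301 = 20.0054 lb per acre.
Convert to per hectare: 20.0054 × 2.471 = 49.4334 lb.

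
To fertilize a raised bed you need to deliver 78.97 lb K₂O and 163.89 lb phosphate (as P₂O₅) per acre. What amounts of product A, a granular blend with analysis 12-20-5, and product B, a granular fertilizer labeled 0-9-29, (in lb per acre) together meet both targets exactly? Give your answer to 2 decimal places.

Let a = lb of product A, b = lb of product B (per acre).
K₂O: 0.05·a + 0.29·b = 78.97
P₂O₅: 0.2·a + 0.09·b = 163.89
Solving simultaneously: a = 755.529, b = 142.047.

755.53 lb product A, 142.05 lb product B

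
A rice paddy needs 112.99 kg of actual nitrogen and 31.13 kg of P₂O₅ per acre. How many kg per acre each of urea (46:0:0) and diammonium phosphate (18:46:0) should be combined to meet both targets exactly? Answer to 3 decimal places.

Let a = kg of urea, b = kg of diammonium phosphate (per acre).
N: 0.46·a + 0.18·b = 112.99
P₂O₅: 0·a + 0.46·b = 31.13
Solving simultaneously: a = 219.1493, b = 67.6739.

219.149 kg urea, 67.674 kg diammonium phosphate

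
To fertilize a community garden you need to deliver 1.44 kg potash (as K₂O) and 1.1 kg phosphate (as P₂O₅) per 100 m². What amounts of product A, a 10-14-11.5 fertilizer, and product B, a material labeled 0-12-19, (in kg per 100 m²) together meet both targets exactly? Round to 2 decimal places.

2.83 kg product A, 5.87 kg product B

Let a = kg of product A, b = kg of product B (per 100 m²).
K₂O: 0.115·a + 0.19·b = 1.44
P₂O₅: 0.14·a + 0.12·b = 1.1
From row1: a = (1.44 − 0.19·b) / 0.115.
Into row2: 0.14·(1.44 − 0.19·b)/0.115 + 0.12·b = 1.1 → b = 5.86719, a = 2.82813.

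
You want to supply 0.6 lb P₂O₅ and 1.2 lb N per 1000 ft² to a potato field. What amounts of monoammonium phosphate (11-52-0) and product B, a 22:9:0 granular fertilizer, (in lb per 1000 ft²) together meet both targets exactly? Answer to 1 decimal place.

Let a = lb of monoammonium phosphate, b = lb of product B (per 1000 ft²).
P₂O₅: 0.52·a + 0.09·b = 0.6
N: 0.11·a + 0.22·b = 1.2
Solving simultaneously: a = 0.229665, b = 5.33971.

0.2 lb monoammonium phosphate, 5.3 lb product B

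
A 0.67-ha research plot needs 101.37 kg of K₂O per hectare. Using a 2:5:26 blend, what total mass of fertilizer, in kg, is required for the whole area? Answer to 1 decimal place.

Product per hectare = 101.37 / 26% = 389.885 kg.
Total product = 389.885 × 0.67 = 261.223 kg.

261.2 kg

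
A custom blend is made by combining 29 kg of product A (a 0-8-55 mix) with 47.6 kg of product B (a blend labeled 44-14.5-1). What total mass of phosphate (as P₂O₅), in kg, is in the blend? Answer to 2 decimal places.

9.22 kg P₂O₅

P₂O₅ mass = 8%×29 + 14.5%×47.6 = 9.222 kg.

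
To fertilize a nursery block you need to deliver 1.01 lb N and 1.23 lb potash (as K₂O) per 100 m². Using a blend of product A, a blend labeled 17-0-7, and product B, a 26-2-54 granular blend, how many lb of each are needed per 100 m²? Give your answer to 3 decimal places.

3.065 lb product A, 1.880 lb product B

Per-100 m² balance (a = product A, b = product B):
N: 0.17·a + 0.26·b = 1.01
K₂O: 0.07·a + 0.54·b = 1.23
Eliminate a: (row1) − 0.17/0.07·(row2) → -1.05143·b = -1.97714, so b = 1.88043.
Back-substitute: a = (1.01 − 0.26·1.88043) / 0.17 = 3.06522.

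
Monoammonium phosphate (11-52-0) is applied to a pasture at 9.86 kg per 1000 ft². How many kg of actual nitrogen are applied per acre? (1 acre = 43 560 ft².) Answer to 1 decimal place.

47.2 kg N per acre

nitrogen per 1000 ft² = 9.86 × 11% = 1.0846 kg.
Convert to per acre: 1.0846 × 43.56 = 47.2452 kg.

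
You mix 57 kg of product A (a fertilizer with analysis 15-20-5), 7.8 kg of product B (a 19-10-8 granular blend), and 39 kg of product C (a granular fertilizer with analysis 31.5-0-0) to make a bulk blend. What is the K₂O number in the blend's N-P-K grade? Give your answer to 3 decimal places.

Total mass = 57 + 7.8 + 39 = 103.8 kg.
K₂O mass = 5%×57 + 8%×7.8 + 0%×39 = 3.474 kg.
% K₂O = 3.474 / 103.8 = 3.34682%.

3.347% K₂O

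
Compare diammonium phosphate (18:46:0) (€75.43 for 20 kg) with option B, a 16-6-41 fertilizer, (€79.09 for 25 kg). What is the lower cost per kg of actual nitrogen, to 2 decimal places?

€19.77 per kg N (option B)

diammonium phosphate: N per bag = 20 × 18% = 3.6 kg; cost = 75.43 / 3.6 = €20.9528/kg N.
option B: N per bag = 25 × 16% = 4 kg; cost = 79.09 / 4 = €19.7725/kg N.
option B is cheaper.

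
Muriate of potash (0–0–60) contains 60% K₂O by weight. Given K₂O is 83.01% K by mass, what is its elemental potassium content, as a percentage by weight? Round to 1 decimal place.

49.8% K

%K = 60 × 0.8301 = 49.806%.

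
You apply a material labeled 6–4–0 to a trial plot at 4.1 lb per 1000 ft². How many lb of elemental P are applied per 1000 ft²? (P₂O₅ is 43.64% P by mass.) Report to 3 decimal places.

P₂O₅ per 1000 ft² = 4.1 × 4% = 0.164 lb.
Elemental P = 0.164 × 0.4364 = 0.0715696 lb per 1000 ft².

0.072 lb P per thousand sq ft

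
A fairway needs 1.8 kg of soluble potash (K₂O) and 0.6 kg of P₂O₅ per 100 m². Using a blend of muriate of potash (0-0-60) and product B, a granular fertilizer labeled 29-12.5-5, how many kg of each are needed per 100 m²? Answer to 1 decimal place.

2.6 kg muriate of potash, 4.8 kg product B

Per-100 m² balance (a = muriate of potash, b = product B):
K₂O: 0.6·a + 0.05·b = 1.8
P₂O₅: 0·a + 0.125·b = 0.6
Solving simultaneously: a = 2.6, b = 4.8.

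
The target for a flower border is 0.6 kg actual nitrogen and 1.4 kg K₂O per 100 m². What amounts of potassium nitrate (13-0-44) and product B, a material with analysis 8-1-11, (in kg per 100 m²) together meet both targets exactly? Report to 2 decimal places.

2.20 kg potassium nitrate, 3.92 kg product B

With a, b = kg per 100 m² of potassium nitrate and product B:
N: 0.13·a + 0.08·b = 0.6
K₂O: 0.44·a + 0.11·b = 1.4
Eliminate a: (row1) − 0.13/0.44·(row2) → 0.0475·b = 0.186364, so b = 3.92344.
Back-substitute: a = (0.6 − 0.08·3.92344) / 0.13 = 2.20096.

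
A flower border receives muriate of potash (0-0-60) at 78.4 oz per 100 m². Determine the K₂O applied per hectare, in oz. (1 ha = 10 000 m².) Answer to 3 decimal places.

4704.000 oz K₂O per hectare

K₂O per 100 m² = 78.4 × 60% = 47.04 oz.
Convert to per hectare: 47.04 × 100 = 4704 oz.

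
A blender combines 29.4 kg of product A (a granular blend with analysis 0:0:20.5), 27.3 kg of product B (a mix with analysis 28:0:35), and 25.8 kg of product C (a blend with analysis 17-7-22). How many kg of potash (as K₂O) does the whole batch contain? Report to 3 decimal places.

K₂O mass = 20.5%×29.4 + 35%×27.3 + 22%×25.8 = 21.258 kg.

21.258 kg K₂O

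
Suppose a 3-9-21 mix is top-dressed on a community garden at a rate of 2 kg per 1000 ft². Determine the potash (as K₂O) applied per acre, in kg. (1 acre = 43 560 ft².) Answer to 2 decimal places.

K₂O per 1000 ft² = 2 × 21% = 0.42 kg.
Convert to per acre: 0.42 × 43.56 = 18.2952 kg.

18.30 kg K₂O per acre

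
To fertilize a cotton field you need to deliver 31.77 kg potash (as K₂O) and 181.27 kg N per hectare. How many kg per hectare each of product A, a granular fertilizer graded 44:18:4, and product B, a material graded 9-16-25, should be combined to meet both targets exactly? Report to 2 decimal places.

Per-hectare balance (a = product A, b = product B):
K₂O: 0.04·a + 0.25·b = 31.77
N: 0.44·a + 0.09·b = 181.27
Solving simultaneously: a = 399.043, b = 63.2331.

399.04 kg product A, 63.23 kg product B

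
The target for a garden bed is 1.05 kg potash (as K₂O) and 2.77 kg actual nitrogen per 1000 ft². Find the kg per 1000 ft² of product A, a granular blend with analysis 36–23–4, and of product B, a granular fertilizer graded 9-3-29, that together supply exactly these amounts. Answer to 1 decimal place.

Per-1000 ft² balance (a = product A, b = product B):
K₂O: 0.04·a + 0.29·b = 1.05
N: 0.36·a + 0.09·b = 2.77
Eliminate b: (row1) − 0.29/0.09·(row2) → -1.12·a = -7.87556, so a = 7.03175.
Then b = (2.77 − 0.36·7.03175) / 0.09 = 2.65079.

7.0 kg product A, 2.7 kg product B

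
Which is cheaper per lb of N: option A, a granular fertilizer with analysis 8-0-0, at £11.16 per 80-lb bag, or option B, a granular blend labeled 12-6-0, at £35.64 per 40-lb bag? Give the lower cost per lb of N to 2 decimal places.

£1.74 per lb N (option A)

option A: N per bag = 80 × 8% = 6.4 lb; cost = 11.16 / 6.4 = £1.7437/lb N.
option B: N per bag = 40 × 12% = 4.8 lb; cost = 35.64 / 4.8 = £7.4250/lb N.
option A is cheaper.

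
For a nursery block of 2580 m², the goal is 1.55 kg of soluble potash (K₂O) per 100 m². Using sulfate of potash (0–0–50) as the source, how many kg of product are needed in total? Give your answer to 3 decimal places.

79.980 kg

Product per 100 m² = 1.55 / 50% = 3.1 kg.
Total product = 3.1 × 2580 / 100 = 79.98 kg.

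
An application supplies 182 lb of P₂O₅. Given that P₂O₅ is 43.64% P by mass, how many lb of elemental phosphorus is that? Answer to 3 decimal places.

P = 182 × 0.4364 = 79.4248 lb.

79.425 lb P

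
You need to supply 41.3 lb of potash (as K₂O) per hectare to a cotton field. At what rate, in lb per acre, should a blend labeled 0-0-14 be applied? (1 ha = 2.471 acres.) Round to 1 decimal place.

Product per hectare = 41.3 / 14% = 295 lb.
Convert to per acre: 295 × 0.404694 = 119.385 lb.

119.4 lb of product per acre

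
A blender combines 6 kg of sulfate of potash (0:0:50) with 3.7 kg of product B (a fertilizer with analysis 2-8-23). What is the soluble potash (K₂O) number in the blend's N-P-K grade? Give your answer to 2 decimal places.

Total mass = 6 + 3.7 = 9.7 kg.
K₂O mass = 50%×6 + 23%×3.7 = 3.851 kg.
% K₂O = 3.851 / 9.7 = 39.701%.

39.70% K₂O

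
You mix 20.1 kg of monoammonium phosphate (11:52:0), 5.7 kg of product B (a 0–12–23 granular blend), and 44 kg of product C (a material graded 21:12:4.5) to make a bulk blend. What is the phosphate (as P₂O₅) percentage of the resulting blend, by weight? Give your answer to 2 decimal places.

Total mass = 20.1 + 5.7 + 44 = 69.8 kg.
P₂O₅ mass = 52%×20.1 + 12%×5.7 + 12%×44 = 16.416 kg.
% P₂O₅ = 16.416 / 69.8 = 23.5186%.

23.52% P₂O₅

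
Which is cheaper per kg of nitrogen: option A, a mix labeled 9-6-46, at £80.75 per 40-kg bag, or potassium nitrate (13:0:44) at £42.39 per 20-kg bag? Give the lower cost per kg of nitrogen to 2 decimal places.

£16.30 per kg N (potassium nitrate)

option A: N per bag = 40 × 9% = 3.6 kg; cost = 80.75 / 3.6 = £22.4306/kg N.
potassium nitrate: N per bag = 20 × 13% = 2.6 kg; cost = 42.39 / 2.6 = £16.3038/kg N.
potassium nitrate is cheaper.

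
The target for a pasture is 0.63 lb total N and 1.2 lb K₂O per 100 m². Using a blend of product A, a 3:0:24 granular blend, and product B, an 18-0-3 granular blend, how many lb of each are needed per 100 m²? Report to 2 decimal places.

4.66 lb product A, 2.72 lb product B

Let a = lb of product A, b = lb of product B (per 100 m²).
N: 0.03·a + 0.18·b = 0.63
K₂O: 0.24·a + 0.03·b = 1.2
Eliminate a: (row1) − 0.03/0.24·(row2) → 0.17625·b = 0.48, so b = 2.7234.
Back-substitute: a = (0.63 − 0.18·2.7234) / 0.03 = 4.65957.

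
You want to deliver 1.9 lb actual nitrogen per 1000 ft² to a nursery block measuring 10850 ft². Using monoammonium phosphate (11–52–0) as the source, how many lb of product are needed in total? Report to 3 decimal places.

187.409 lb

Product per 1000 ft² = 1.9 / 11% = 17.2727 lb.
Total product = 17.2727 × 10850 / 1000 = 187.4091 lb.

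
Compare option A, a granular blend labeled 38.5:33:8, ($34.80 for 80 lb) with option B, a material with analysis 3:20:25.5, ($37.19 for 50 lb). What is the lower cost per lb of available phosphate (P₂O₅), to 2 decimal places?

$1.32 per lb P₂O₅ (option A)

option A: P₂O₅ per bag = 80 × 33% = 26.4 lb; cost = 34.80 / 26.4 = $1.3182/lb P₂O₅.
option B: P₂O₅ per bag = 50 × 20% = 10 lb; cost = 37.19 / 10 = $3.7190/lb P₂O₅.
option A is cheaper.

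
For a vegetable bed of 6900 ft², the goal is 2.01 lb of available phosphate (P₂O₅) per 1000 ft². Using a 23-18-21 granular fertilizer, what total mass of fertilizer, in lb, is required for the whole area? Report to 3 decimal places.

77.050 lb

Product per 1000 ft² = 2.01 / 18% = 11.1667 lb.
Total product = 11.1667 × 6900 / 1000 = 77.05 lb.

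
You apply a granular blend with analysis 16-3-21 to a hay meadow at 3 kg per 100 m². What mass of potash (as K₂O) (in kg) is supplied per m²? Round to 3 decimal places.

K₂O per 100 m² = 3 × 21% = 0.63 kg.
Convert to per m²: 0.63 × 0.01 = 0.0063 kg.

0.006 kg K₂O per sq m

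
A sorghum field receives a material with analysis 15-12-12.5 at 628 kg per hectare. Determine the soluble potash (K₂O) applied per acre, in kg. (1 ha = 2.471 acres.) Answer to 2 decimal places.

K₂O per hectare = 628 × 12.5% = 78.5 kg.
Convert to per acre: 78.5 × 0.404694 = 31.7685 kg.

31.77 kg K₂O per acre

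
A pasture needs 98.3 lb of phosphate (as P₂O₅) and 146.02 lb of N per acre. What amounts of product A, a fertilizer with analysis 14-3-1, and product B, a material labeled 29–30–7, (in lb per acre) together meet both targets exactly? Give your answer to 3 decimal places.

459.429 lb product A, 281.724 lb product B

With a, b = lb per acre of product A and product B:
P₂O₅: 0.03·a + 0.3·b = 98.3
N: 0.14·a + 0.29·b = 146.02
From row1: a = (98.3 − 0.3·b) / 0.03.
Into row2: 0.14·(98.3 − 0.3·b)/0.03 + 0.29·b = 146.02 → b = 281.7237, a = 459.4294.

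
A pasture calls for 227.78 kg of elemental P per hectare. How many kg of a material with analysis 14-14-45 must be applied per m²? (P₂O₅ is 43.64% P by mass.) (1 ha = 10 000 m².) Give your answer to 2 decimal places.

0.37 kg of product per sq m

As P₂O₅: 227.78 / 0.4364 = 521.952 kg per hectare.
Product per hectare = 521.952 / 14% = 3728.23 kg.
Convert to per m²: 3728.23 × 0.0001 = 0.372823 kg.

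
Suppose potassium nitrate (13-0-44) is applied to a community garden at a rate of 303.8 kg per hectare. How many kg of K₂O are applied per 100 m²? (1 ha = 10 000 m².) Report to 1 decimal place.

K₂O per hectare = 303.8 × 44% = 133.672 kg.
Convert to per 100 m²: 133.672 × 0.01 = 1.33672 kg.

1.3 kg K₂O per hundred sq m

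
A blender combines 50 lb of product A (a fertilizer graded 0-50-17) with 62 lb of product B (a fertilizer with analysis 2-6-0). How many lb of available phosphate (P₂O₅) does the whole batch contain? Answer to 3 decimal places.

P₂O₅ mass = 50%×50 + 6%×62 = 28.72 lb.

28.720 lb P₂O₅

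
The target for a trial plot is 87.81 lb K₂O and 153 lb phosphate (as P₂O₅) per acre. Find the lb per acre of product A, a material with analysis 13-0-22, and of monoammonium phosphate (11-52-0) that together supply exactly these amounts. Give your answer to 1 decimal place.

399.1 lb product A, 294.2 lb monoammonium phosphate

Let a = lb of product A, b = lb of monoammonium phosphate (per acre).
K₂O: 0.22·a + 0·b = 87.81
P₂O₅: 0·a + 0.52·b = 153
Solving simultaneously: a = 399.136, b = 294.231.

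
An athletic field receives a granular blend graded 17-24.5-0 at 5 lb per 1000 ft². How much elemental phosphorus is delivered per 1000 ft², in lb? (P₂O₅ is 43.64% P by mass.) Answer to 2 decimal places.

P₂O₅ per 1000 ft² = 5 × 24.5% = 1.225 lb.
Elemental P = 1.225 × 0.4364 = 0.53459 lb per 1000 ft².

0.53 lb P per thousand sq ft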